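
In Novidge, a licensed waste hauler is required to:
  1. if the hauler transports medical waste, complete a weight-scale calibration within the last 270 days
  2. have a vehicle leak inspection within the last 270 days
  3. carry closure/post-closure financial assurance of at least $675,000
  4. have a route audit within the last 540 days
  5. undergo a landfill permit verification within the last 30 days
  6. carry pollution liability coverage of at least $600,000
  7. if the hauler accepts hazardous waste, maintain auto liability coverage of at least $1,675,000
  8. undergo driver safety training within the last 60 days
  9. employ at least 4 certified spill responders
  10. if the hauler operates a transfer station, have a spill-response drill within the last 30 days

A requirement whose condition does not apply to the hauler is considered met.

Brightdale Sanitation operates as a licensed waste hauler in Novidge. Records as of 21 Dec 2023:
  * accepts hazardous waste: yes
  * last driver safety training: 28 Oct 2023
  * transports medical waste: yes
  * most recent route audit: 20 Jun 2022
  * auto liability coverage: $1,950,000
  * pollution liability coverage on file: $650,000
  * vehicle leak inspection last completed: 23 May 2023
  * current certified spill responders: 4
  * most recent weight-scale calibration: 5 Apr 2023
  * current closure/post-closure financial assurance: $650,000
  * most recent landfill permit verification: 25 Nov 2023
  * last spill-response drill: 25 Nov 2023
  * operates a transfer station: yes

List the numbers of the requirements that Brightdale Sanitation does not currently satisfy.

3, 4

1. condition 'transports medical waste' holds; weight-scale calibration 260 days ago vs limit 270 → met
2. vehicle leak inspection 212 days ago vs limit 270 → met
3. closure/post-closure financial assurance $650,000 < $675,000 → not met
4. route audit 549 days ago vs limit 540 → not met
5. landfill permit verification 26 days ago vs limit 30 → met
6. pollution liability coverage $650,000 ≥ $600,000 → met
7. condition 'accepts hazardous waste' holds; auto liability coverage $1,950,000 ≥ $1,675,000 → met
8. driver safety training 54 days ago vs limit 60 → met
9. certified spill responders 4 ≥ 4 → met
10. condition 'operates a transfer station' holds; spill-response drill 26 days ago vs limit 30 → met
Not met: 3, 4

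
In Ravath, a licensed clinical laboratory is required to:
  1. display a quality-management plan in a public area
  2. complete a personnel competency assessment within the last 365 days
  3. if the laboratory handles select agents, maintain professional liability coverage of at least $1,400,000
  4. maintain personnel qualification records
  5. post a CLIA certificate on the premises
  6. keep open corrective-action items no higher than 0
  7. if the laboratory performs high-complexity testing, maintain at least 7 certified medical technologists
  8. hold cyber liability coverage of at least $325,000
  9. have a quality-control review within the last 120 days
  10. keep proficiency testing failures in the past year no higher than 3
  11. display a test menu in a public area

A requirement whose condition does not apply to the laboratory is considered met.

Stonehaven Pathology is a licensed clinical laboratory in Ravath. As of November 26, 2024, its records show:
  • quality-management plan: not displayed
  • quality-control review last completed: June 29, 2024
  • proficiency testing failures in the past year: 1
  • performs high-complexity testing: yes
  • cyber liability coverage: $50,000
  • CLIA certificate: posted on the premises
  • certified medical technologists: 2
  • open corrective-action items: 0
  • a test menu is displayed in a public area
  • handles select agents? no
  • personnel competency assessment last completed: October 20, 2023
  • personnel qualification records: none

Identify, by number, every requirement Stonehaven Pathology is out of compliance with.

1, 2, 4, 7, 8, 9

1. quality-management plan absent → not met
2. personnel competency assessment 403 days ago vs limit 365 → not met
3. condition 'handles select agents' does not hold → requirement n/a → met
4. personnel qualification records absent → not met
5. CLIA certificate present → met
6. open corrective-action items 0 ≤ 0 → met
7. condition 'performs high-complexity testing' holds; certified medical technologists 2 < 7 → not met
8. cyber liability coverage $50,000 < $325,000 → not met
9. quality-control review 150 days ago vs limit 120 → not met
10. proficiency testing failures in the past year 1 ≤ 3 → met
11. test menu present → met
Not met: 1, 2, 4, 7, 8, 9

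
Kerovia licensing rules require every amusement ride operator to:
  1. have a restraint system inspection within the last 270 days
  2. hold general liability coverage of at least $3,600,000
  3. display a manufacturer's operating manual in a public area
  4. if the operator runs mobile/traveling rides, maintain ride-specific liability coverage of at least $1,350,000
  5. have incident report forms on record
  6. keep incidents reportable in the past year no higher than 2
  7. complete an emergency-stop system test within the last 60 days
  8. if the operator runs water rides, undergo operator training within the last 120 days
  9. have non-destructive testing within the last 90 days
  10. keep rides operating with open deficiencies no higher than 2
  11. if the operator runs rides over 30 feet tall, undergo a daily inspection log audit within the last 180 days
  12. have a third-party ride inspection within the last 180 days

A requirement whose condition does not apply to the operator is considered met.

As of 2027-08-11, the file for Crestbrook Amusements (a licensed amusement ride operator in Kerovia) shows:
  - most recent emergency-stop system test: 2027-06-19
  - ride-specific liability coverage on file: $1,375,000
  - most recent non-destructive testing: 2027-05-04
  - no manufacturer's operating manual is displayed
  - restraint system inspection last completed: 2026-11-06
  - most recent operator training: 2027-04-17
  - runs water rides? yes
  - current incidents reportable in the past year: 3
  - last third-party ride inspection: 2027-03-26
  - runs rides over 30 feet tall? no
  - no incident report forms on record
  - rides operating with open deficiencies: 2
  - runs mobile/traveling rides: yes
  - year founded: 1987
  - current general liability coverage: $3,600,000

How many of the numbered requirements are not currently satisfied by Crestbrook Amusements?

1. restraint system inspection 278 days ago vs limit 270 → not met
2. general liability coverage $3,600,000 ≥ $3,600,000 → met
3. manufacturer's operating manual absent → not met
4. condition 'runs mobile/traveling rides' holds; ride-specific liability coverage $1,375,000 ≥ $1,350,000 → met
5. incident report forms absent → not met
6. incidents reportable in the past year 3 > 2 → not met
7. emergency-stop system test 53 days ago vs limit 60 → met
8. condition 'runs water rides' holds; operator training 116 days ago vs limit 120 → met
9. non-destructive testing 99 days ago vs limit 90 → not met
10. rides operating with open deficiencies 2 ≤ 2 → met
11. condition 'runs rides over 30 feet tall' does not hold → requirement n/a → met
12. third-party ride inspection 138 days ago vs limit 180 → met
Not met: 5 of 12

5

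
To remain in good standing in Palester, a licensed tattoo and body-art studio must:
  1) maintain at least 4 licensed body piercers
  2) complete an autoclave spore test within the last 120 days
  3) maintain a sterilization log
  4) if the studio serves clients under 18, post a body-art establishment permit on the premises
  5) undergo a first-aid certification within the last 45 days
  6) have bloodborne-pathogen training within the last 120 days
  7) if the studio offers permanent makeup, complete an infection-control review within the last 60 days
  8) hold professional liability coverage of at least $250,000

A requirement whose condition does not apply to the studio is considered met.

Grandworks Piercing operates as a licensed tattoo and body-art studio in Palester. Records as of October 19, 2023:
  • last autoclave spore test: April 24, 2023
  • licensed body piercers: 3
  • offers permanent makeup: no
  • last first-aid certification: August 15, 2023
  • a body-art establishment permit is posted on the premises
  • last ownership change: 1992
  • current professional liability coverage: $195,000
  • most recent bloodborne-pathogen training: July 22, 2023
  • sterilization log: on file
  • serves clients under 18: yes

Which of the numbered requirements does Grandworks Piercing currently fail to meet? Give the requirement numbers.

1, 2, 5, 8

1. licensed body piercers 3 < 4 → not met
2. autoclave spore test 178 days ago vs limit 120 → not met
3. sterilization log present → met
4. condition 'serves clients under 18' holds; body-art establishment permit present → met
5. first-aid certification 65 days ago vs limit 45 → not met
6. bloodborne-pathogen training 89 days ago vs limit 120 → met
7. condition 'offers permanent makeup' does not hold → requirement n/a → met
8. professional liability coverage $195,000 < $250,000 → not met
Not met: 1, 2, 5, 8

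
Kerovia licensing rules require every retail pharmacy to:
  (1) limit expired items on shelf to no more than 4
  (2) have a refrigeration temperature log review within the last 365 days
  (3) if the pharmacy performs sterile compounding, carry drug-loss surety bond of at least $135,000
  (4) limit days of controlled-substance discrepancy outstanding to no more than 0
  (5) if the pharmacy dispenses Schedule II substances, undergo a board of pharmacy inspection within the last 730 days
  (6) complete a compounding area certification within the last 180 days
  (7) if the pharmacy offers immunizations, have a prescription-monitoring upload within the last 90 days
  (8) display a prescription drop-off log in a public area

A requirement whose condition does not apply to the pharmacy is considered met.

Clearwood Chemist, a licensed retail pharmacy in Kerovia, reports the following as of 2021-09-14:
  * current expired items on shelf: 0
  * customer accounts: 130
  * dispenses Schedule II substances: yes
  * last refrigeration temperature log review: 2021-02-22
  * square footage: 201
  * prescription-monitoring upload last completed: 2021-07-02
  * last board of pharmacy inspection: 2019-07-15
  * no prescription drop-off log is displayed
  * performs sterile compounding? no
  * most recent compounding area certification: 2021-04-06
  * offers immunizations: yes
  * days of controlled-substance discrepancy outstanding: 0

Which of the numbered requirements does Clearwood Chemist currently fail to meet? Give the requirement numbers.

1. expired items on shelf 0 ≤ 4 → met
2. refrigeration temperature log review 204 days ago vs limit 365 → met
3. condition 'performs sterile compounding' does not hold → requirement n/a → met
4. days of controlled-substance discrepancy outstanding 0 ≤ 0 → met
5. condition 'dispenses Schedule II substances' holds; board of pharmacy inspection 792 days ago vs limit 730 → not met
6. compounding area certification 161 days ago vs limit 180 → met
7. condition 'offers immunizations' holds; prescription-monitoring upload 74 days ago vs limit 90 → met
8. prescription drop-off log absent → not met
Not met: 5, 8

5, 8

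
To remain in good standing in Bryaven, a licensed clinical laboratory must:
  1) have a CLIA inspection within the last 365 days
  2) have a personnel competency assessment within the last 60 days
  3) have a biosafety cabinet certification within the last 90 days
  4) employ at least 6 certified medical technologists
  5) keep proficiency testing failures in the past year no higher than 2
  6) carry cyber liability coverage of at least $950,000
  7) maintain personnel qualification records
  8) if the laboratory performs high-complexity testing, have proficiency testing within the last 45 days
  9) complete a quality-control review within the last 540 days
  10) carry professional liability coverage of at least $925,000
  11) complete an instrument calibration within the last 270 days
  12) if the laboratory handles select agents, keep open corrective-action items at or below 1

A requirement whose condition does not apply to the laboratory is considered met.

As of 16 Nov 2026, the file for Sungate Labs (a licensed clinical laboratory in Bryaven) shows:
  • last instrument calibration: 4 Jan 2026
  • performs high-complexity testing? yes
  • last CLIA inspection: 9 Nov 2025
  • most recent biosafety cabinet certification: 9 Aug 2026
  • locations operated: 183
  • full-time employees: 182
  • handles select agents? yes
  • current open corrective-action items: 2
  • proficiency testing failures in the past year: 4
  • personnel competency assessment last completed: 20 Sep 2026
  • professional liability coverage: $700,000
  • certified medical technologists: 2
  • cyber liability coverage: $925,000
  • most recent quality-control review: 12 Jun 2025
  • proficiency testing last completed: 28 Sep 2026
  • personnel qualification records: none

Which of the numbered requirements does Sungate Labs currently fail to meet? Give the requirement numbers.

1, 3, 4, 5, 6, 7, 8, 10, 11, 12

1. CLIA inspection 372 days ago vs limit 365 → not met
2. personnel competency assessment 57 days ago vs limit 60 → met
3. biosafety cabinet certification 99 days ago vs limit 90 → not met
4. certified medical technologists 2 < 6 → not met
5. proficiency testing failures in the past year 4 > 2 → not met
6. cyber liability coverage $925,000 < $950,000 → not met
7. personnel qualification records absent → not met
8. condition 'performs high-complexity testing' holds; proficiency testing 49 days ago vs limit 45 → not met
9. quality-control review 522 days ago vs limit 540 → met
10. professional liability coverage $700,000 < $925,000 → not met
11. instrument calibration 316 days ago vs limit 270 → not met
12. condition 'handles select agents' holds; open corrective-action items 2 > 1 → not met
Not met: 1, 3, 4, 5, 6, 7, 8, 10, 11, 12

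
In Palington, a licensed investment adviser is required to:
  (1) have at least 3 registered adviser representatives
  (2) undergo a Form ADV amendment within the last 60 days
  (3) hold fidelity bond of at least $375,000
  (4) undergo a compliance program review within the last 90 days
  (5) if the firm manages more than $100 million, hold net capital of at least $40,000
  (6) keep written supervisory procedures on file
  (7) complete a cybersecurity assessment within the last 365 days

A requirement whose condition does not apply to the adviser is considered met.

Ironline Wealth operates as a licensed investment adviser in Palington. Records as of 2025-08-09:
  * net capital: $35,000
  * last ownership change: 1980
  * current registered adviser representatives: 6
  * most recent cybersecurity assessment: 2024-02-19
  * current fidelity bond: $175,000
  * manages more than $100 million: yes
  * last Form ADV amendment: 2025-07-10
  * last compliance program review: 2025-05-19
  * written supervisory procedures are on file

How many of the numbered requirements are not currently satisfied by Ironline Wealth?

1. registered adviser representatives 6 ≥ 3 → met
2. Form ADV amendment 30 days ago vs limit 60 → met
3. fidelity bond $175,000 < $375,000 → not met
4. compliance program review 82 days ago vs limit 90 → met
5. condition 'manages more than $100 million' holds; net capital $35,000 < $40,000 → not met
6. written supervisory procedures present → met
7. cybersecurity assessment 537 days ago vs limit 365 → not met
Not met: 3 of 7

3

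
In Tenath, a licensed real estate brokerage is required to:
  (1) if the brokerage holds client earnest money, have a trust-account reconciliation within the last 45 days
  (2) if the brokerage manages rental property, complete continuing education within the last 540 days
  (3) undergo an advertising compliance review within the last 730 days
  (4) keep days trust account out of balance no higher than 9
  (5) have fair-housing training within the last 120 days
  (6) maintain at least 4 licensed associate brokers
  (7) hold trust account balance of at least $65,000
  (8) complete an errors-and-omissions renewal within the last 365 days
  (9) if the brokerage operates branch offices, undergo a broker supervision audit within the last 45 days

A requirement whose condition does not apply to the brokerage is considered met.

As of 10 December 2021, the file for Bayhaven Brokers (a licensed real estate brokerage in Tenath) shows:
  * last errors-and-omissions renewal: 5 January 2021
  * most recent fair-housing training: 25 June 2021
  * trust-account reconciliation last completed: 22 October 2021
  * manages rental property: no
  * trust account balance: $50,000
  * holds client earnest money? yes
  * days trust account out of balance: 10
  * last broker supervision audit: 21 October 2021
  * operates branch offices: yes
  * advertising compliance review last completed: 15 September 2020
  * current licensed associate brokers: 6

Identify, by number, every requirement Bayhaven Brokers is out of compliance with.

1. condition 'holds client earnest money' holds; trust-account reconciliation 49 days ago vs limit 45 → not met
2. condition 'manages rental property' does not hold → requirement n/a → met
3. advertising compliance review 451 days ago vs limit 730 → met
4. days trust account out of balance 10 > 9 → not met
5. fair-housing training 168 days ago vs limit 120 → not met
6. licensed associate brokers 6 ≥ 4 → met
7. trust account balance $50,000 < $65,000 → not met
8. errors-and-omissions renewal 339 days ago vs limit 365 → met
9. condition 'operates branch offices' holds; broker supervision audit 50 days ago vs limit 45 → not met
Not met: 1, 4, 5, 7, 9

1, 4, 5, 7, 9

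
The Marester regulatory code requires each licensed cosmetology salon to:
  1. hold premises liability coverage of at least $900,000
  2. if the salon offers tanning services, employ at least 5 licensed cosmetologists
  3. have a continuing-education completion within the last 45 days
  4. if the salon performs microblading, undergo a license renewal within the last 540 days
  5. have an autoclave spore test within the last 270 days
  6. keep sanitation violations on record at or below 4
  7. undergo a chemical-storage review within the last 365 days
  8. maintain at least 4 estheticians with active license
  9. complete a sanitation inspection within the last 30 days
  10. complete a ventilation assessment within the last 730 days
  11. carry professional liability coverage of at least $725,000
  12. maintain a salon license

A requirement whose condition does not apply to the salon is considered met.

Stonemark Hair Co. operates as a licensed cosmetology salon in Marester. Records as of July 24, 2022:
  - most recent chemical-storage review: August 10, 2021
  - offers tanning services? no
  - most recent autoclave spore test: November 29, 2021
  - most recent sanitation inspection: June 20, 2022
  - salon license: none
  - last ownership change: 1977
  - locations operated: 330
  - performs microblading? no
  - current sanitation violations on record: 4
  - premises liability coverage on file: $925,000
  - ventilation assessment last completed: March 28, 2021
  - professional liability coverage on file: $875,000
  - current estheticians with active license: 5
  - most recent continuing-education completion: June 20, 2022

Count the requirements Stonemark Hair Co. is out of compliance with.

1. premises liability coverage $925,000 ≥ $900,000 → met
2. condition 'offers tanning services' does not hold → requirement n/a → met
3. continuing-education completion 34 days ago vs limit 45 → met
4. condition 'performs microblading' does not hold → requirement n/a → met
5. autoclave spore test 237 days ago vs limit 270 → met
6. sanitation violations on record 4 ≤ 4 → met
7. chemical-storage review 348 days ago vs limit 365 → met
8. estheticians with active license 5 ≥ 4 → met
9. sanitation inspection 34 days ago vs limit 30 → not met
10. ventilation assessment 483 days ago vs limit 730 → met
11. professional liability coverage $875,000 ≥ $725,000 → met
12. salon license absent → not met
Not met: 2 of 12

2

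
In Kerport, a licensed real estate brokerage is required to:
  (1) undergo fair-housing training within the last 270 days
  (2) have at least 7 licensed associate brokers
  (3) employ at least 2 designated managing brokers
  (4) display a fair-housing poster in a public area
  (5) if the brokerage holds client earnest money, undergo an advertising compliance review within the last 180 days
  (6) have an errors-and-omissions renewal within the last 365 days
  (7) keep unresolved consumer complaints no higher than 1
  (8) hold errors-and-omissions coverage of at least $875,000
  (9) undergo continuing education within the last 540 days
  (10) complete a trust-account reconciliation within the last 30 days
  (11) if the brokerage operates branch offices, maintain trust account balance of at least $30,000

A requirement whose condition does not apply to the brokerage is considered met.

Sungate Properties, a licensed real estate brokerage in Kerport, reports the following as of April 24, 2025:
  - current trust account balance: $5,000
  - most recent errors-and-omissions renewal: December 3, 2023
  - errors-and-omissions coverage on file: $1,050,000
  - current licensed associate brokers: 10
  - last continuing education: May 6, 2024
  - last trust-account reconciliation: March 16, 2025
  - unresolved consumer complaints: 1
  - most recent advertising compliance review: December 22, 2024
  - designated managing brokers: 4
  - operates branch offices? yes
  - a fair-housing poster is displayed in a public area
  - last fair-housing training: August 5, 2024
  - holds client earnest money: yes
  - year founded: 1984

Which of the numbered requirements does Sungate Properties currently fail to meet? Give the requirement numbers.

6, 10, 11

1. fair-housing training 262 days ago vs limit 270 → met
2. licensed associate brokers 10 ≥ 7 → met
3. designated managing brokers 4 ≥ 2 → met
4. fair-housing poster present → met
5. condition 'holds client earnest money' holds; advertising compliance review 123 days ago vs limit 180 → met
6. errors-and-omissions renewal 508 days ago vs limit 365 → not met
7. unresolved consumer complaints 1 ≤ 1 → met
8. errors-and-omissions coverage $1,050,000 ≥ $875,000 → met
9. continuing education 353 days ago vs limit 540 → met
10. trust-account reconciliation 39 days ago vs limit 30 → not met
11. condition 'operates branch offices' holds; trust account balance $5,000 < $30,000 → not met
Not met: 6, 10, 11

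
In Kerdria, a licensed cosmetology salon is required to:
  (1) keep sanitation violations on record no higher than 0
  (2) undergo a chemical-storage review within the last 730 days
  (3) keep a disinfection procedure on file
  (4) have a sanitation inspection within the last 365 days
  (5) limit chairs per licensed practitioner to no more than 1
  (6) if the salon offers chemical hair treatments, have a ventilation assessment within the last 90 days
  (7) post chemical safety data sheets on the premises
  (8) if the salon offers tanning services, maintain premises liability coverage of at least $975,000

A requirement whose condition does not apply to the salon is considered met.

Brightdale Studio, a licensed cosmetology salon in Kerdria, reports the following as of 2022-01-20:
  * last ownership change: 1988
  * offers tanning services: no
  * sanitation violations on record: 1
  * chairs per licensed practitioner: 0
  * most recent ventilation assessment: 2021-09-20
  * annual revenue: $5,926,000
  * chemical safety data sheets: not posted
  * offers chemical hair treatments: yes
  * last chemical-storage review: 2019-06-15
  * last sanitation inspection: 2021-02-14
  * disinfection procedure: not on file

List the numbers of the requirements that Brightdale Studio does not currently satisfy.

1. sanitation violations on record 1 > 0 → not met
2. chemical-storage review 950 days ago vs limit 730 → not met
3. disinfection procedure absent → not met
4. sanitation inspection 340 days ago vs limit 365 → met
5. chairs per licensed practitioner 0 ≤ 1 → met
6. condition 'offers chemical hair treatments' holds; ventilation assessment 122 days ago vs limit 90 → not met
7. chemical safety data sheets absent → not met
8. condition 'offers tanning services' does not hold → requirement n/a → met
Not met: 1, 2, 3, 6, 7

1, 2, 3, 6, 7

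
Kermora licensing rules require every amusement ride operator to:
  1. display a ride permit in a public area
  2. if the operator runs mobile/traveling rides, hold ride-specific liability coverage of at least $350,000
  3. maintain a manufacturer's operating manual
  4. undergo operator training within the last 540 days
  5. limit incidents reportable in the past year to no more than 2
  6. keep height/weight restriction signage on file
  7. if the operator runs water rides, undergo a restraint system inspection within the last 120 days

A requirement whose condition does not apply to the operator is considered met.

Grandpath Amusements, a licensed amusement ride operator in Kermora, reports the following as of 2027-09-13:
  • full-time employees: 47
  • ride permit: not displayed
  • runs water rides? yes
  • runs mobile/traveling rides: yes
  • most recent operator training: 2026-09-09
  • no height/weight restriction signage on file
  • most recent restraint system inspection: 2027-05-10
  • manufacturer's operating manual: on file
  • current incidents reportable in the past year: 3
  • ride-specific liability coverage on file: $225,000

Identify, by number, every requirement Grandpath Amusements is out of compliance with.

1, 2, 5, 6, 7

1. ride permit absent → not met
2. condition 'runs mobile/traveling rides' holds; ride-specific liability coverage $225,000 < $350,000 → not met
3. manufacturer's operating manual present → met
4. operator training 369 days ago vs limit 540 → met
5. incidents reportable in the past year 3 > 2 → not met
6. height/weight restriction signage absent → not met
7. condition 'runs water rides' holds; restraint system inspection 126 days ago vs limit 120 → not met
Not met: 1, 2, 5, 6, 7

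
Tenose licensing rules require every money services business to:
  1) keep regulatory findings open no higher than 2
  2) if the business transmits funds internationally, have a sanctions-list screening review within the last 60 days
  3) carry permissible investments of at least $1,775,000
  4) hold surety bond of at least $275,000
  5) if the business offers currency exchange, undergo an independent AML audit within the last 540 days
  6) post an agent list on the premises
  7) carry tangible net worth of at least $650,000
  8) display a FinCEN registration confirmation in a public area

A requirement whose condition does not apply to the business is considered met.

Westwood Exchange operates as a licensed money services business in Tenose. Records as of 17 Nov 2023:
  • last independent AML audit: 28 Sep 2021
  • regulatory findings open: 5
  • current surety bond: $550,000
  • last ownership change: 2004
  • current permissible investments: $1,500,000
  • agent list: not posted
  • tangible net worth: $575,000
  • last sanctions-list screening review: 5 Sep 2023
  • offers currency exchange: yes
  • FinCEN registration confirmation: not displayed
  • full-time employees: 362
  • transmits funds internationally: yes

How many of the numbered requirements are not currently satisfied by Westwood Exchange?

1. regulatory findings open 5 > 2 → not met
2. condition 'transmits funds internationally' holds; sanctions-list screening review 73 days ago vs limit 60 → not met
3. permissible investments $1,500,000 < $1,775,000 → not met
4. surety bond $550,000 ≥ $275,000 → met
5. condition 'offers currency exchange' holds; independent AML audit 780 days ago vs limit 540 → not met
6. agent list absent → not met
7. tangible net worth $575,000 < $650,000 → not met
8. FinCEN registration confirmation absent → not met
Not met: 7 of 8

7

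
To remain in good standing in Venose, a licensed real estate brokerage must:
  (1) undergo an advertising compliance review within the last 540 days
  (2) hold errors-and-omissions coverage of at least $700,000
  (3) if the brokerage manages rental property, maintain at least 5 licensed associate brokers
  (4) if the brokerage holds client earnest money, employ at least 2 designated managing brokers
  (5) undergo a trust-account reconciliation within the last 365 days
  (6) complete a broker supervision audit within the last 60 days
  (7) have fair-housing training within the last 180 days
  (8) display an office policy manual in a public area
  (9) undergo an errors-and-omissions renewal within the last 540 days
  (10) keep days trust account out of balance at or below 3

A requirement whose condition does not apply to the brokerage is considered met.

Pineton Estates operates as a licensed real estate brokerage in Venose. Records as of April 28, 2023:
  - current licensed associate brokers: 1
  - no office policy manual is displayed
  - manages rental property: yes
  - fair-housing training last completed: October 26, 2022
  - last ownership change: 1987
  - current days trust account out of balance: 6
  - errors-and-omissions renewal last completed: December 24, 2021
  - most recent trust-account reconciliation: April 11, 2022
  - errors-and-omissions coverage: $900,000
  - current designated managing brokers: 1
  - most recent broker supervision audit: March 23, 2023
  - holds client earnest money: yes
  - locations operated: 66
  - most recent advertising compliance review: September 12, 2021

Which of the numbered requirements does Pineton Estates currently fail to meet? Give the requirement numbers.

1. advertising compliance review 593 days ago vs limit 540 → not met
2. errors-and-omissions coverage $900,000 ≥ $700,000 → met
3. condition 'manages rental property' holds; licensed associate brokers 1 < 5 → not met
4. condition 'holds client earnest money' holds; designated managing brokers 1 < 2 → not met
5. trust-account reconciliation 382 days ago vs limit 365 → not met
6. broker supervision audit 36 days ago vs limit 60 → met
7. fair-housing training 184 days ago vs limit 180 → not met
8. office policy manual absent → not met
9. errors-and-omissions renewal 490 days ago vs limit 540 → met
10. days trust account out of balance 6 > 3 → not met
Not met: 1, 3, 4, 5, 7, 8, 10

1, 3, 4, 5, 7, 8, 10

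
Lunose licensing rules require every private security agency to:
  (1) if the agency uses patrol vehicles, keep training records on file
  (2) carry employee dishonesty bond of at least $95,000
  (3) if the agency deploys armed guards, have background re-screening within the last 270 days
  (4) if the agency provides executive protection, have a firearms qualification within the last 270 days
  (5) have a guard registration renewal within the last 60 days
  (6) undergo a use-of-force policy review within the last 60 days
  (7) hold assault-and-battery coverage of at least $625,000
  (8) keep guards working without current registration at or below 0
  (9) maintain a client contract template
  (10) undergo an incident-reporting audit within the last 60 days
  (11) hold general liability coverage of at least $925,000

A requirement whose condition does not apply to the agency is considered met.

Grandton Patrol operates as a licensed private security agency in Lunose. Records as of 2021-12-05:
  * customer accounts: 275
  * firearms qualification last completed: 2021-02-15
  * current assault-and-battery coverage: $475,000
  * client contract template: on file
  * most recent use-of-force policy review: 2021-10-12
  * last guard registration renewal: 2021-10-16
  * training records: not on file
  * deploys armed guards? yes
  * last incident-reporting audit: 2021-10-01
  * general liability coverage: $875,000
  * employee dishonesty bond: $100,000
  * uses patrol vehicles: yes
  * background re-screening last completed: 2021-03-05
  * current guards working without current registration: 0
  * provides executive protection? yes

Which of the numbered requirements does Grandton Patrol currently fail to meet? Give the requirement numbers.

1, 3, 4, 7, 10, 11

1. condition 'uses patrol vehicles' holds; training records absent → not met
2. employee dishonesty bond $100,000 ≥ $95,000 → met
3. condition 'deploys armed guards' holds; background re-screening 275 days ago vs limit 270 → not met
4. condition 'provides executive protection' holds; firearms qualification 293 days ago vs limit 270 → not met
5. guard registration renewal 50 days ago vs limit 60 → met
6. use-of-force policy review 54 days ago vs limit 60 → met
7. assault-and-battery coverage $475,000 < $625,000 → not met
8. guards working without current registration 0 ≤ 0 → met
9. client contract template present → met
10. incident-reporting audit 65 days ago vs limit 60 → not met
11. general liability coverage $875,000 < $925,000 → not met
Not met: 1, 3, 4, 7, 10, 11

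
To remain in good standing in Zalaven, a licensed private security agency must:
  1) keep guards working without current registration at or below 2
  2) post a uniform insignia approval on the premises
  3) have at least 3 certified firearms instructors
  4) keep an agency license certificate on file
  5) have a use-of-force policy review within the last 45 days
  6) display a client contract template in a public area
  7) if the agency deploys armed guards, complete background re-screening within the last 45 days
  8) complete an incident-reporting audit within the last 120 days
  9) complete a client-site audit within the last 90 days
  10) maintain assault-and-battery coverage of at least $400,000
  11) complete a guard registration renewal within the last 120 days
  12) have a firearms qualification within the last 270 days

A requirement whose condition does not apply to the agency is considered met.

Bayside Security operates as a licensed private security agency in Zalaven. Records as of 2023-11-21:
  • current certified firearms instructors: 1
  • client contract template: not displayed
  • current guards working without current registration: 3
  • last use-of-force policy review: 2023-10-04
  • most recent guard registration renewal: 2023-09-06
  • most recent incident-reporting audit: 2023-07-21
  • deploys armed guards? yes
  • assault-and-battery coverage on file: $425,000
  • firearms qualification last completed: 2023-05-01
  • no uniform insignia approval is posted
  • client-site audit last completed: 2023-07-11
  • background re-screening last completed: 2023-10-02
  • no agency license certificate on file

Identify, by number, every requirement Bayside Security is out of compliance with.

1. guards working without current registration 3 > 2 → not met
2. uniform insignia approval absent → not met
3. certified firearms instructors 1 < 3 → not met
4. agency license certificate absent → not met
5. use-of-force policy review 48 days ago vs limit 45 → not met
6. client contract template absent → not met
7. condition 'deploys armed guards' holds; background re-screening 50 days ago vs limit 45 → not met
8. incident-reporting audit 123 days ago vs limit 120 → not met
9. client-site audit 133 days ago vs limit 90 → not met
10. assault-and-battery coverage $425,000 ≥ $400,000 → met
11. guard registration renewal 76 days ago vs limit 120 → met
12. firearms qualification 204 days ago vs limit 270 → met
Not met: 1, 2, 3, 4, 5, 6, 7, 8, 9

1, 2, 3, 4, 5, 6, 7, 8, 9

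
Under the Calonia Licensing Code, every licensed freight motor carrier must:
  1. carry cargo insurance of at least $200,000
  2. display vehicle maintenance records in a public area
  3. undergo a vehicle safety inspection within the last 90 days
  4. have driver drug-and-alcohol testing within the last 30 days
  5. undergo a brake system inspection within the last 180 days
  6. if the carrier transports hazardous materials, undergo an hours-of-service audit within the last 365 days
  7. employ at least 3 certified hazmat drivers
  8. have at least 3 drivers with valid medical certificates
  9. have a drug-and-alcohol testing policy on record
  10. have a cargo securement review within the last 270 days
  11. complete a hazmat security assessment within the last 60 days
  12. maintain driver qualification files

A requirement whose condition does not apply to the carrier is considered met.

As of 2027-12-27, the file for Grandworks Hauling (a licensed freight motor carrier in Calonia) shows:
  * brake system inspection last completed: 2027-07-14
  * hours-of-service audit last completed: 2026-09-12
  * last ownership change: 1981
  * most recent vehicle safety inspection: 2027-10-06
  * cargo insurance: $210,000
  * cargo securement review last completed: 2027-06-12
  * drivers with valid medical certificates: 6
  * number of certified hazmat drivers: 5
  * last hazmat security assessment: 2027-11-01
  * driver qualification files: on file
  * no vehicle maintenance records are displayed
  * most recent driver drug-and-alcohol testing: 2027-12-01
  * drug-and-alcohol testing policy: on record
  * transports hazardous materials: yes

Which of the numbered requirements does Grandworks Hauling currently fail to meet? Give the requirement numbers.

2, 6

1. cargo insurance $210,000 ≥ $200,000 → met
2. vehicle maintenance records absent → not met
3. vehicle safety inspection 82 days ago vs limit 90 → met
4. driver drug-and-alcohol testing 26 days ago vs limit 30 → met
5. brake system inspection 166 days ago vs limit 180 → met
6. condition 'transports hazardous materials' holds; hours-of-service audit 471 days ago vs limit 365 → not met
7. certified hazmat drivers 5 ≥ 3 → met
8. drivers with valid medical certificates 6 ≥ 3 → met
9. drug-and-alcohol testing policy present → met
10. cargo securement review 198 days ago vs limit 270 → met
11. hazmat security assessment 56 days ago vs limit 60 → met
12. driver qualification files present → met
Not met: 2, 6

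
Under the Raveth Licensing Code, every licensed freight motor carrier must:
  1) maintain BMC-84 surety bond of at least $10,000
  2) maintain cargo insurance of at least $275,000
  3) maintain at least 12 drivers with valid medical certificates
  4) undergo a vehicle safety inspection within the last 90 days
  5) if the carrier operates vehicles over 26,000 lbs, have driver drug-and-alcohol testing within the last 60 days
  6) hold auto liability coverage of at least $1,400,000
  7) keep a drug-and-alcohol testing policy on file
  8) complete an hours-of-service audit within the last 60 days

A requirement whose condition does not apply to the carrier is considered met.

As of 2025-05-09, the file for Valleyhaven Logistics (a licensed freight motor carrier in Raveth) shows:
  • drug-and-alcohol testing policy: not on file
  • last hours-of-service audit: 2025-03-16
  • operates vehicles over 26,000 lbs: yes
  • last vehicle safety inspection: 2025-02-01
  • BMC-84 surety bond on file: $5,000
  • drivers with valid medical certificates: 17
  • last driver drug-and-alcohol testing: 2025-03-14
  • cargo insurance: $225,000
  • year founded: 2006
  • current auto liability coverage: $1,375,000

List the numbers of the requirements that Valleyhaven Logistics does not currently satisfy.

1. BMC-84 surety bond $5,000 < $10,000 → not met
2. cargo insurance $225,000 < $275,000 → not met
3. drivers with valid medical certificates 17 ≥ 12 → met
4. vehicle safety inspection 97 days ago vs limit 90 → not met
5. condition 'operates vehicles over 26,000 lbs' holds; driver drug-and-alcohol testing 56 days ago vs limit 60 → met
6. auto liability coverage $1,375,000 < $1,400,000 → not met
7. drug-and-alcohol testing policy absent → not met
8. hours-of-service audit 54 days ago vs limit 60 → met
Not met: 1, 2, 4, 6, 7

1, 2, 4, 6, 7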